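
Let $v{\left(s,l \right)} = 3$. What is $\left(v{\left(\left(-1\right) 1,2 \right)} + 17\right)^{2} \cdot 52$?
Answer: $20800$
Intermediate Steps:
$\left(v{\left(\left(-1\right) 1,2 \right)} + 17\right)^{2} \cdot 52 = \left(3 + 17\right)^{2} \cdot 52 = 20^{2} \cdot 52 = 400 \cdot 52 = 20800$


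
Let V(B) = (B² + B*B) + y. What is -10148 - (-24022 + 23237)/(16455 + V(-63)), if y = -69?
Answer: -246839167/24324 ≈ -10148.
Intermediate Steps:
V(B) = -69 + 2*B² (V(B) = (B² + B*B) - 69 = (B² + B²) - 69 = 2*B² - 69 = -69 + 2*B²)
-10148 - (-24022 + 23237)/(16455 + V(-63)) = -10148 - (-24022 + 23237)/(16455 + (-69 + 2*(-63)²)) = -10148 - (-785)/(16455 + (-69 + 2*3969)) = -10148 - (-785)/(16455 + (-69 + 7938)) = -10148 - (-785)/(16455 + 7869) = -10148 - (-785)/24324 = -10148 - 1*(-785/24324) = -10148 + 785/24324 = -246839167/24324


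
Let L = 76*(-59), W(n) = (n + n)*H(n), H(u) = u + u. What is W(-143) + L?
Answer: 77312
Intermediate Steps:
H(u) = 2*u
W(n) = 4*n**2 (W(n) = (n + n)*(2*n) = (2*n)*(2*n) = 4*n**2)
L = -4484
W(-143) + L = 4*(-143)**2 - 4484 = 4*20449 - 4484 = 81796 - 4484 = 77312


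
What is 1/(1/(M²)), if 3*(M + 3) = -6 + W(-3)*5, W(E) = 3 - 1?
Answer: 25/9 ≈ 2.7778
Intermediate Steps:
W(E) = 2
M = -5/3 (M = -3 + (-6 + 2*5)/3 = -3 + (-6 + 10)/3 = -3 + (⅓)*4 = -3 + 4/3 = -5/3 ≈ -1.6667)
1/(1/(M²)) = 1/(1/((-5/3)²)) = 1/(1/(25/9)) = 1/(9/25) = 25/9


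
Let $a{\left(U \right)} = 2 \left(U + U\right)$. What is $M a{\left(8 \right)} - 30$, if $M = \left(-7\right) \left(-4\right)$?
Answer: $866$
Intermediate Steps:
$a{\left(U \right)} = 4 U$ ($a{\left(U \right)} = 2 \cdot 2 U = 4 U$)
$M = 28$
$M a{\left(8 \right)} - 30 = 28 \cdot 4 \cdot 8 - 30 = 28 \cdot 32 - 30 = 896 - 30 = 866$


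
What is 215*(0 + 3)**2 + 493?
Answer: 2428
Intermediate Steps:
215*(0 + 3)**2 + 493 = 215*3**2 + 493 = 215*9 + 493 = 1935 + 493 = 2428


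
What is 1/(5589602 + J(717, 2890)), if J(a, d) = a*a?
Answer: 1/6103691 ≈ 1.6384e-7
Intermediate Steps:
J(a, d) = a²
1/(5589602 + J(717, 2890)) = 1/(5589602 + 717²) = 1/(5589602 + 514089) = 1/6103691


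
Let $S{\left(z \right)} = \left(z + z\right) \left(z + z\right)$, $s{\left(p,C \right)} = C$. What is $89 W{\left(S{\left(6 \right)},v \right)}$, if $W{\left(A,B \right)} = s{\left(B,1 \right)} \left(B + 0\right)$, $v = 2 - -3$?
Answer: $445$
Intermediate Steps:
$v = 5$ ($v = 2 + 3 = 5$)
$S{\left(z \right)} = 4 z^{2}$ ($S{\left(z \right)} = 2 z 2 z = 4 z^{2}$)
$W{\left(A,B \right)} = B$ ($W{\left(A,B \right)} = 1 \left(B + 0\right) = 1 B = B$)
$89 W{\left(S{\left(6 \right)},v \right)} = 89 \cdot 5 = 445$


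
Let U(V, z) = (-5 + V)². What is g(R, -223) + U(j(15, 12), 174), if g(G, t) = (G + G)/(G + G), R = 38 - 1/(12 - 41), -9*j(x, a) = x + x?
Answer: 634/9 ≈ 70.444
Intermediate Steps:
j(x, a) = -2*x/9 (j(x, a) = -(x + x)/9 = -2*x/9)
R = 1103/29 (R = 38 - 1/(-29) = 38 - 1*(-1/29) = 38 + 1/29 = 1103/29 ≈ 38.034)
g(G, t) = 1 (g(G, t) = (2*G)/((2*G)) = (2*G)*(1/(2*G)) = 1)
g(R, -223) + U(j(15, 12), 174) = 1 + (-5 - 2/9*15)² = 1 + (-5 - 10/3)² = 1 + (-25/3)² = 1 + 625/9 = 634/9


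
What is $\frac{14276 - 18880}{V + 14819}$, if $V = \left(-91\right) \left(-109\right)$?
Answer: $- \frac{2302}{12369} \approx -0.18611$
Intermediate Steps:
$V = 9919$
$\frac{14276 - 18880}{V + 14819} = \frac{14276 - 18880}{9919 + 14819} = - \frac{4604}{24738} = \left(-4604\right) \frac{1}{24738} = - \frac{2302}{12369}$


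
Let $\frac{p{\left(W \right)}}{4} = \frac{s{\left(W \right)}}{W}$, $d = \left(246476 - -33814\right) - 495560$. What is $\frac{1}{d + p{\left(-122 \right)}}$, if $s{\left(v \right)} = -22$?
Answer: $- \frac{61}{13131426} \approx -4.6453 \cdot 10^{-6}$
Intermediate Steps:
$d = -215270$ ($d = \left(246476 + 33814\right) - 495560 = 280290 - 495560 = -215270$)
$p{\left(W \right)} = - \frac{88}{W}$ ($p{\left(W \right)} = 4 \left(- \frac{22}{W}\right) = - \frac{88}{W}$)
$\frac{1}{d + p{\left(-122 \right)}} = \frac{1}{-215270 - \frac{88}{-122}} = \frac{1}{-215270 - - \frac{44}{61}} = \frac{1}{-215270 + \frac{44}{61}} = \frac{1}{- \frac{13131426}{61}} = - \frac{61}{13131426}$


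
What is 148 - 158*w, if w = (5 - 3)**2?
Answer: -484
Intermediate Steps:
w = 4 (w = 2**2 = 4)
148 - 158*w = 148 - 158*4 = 148 - 632 = -484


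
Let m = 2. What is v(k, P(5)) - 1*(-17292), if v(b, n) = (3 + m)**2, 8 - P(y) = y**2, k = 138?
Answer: 17317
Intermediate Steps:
P(y) = 8 - y**2
v(b, n) = 25 (v(b, n) = (3 + 2)**2 = 5**2 = 25)
v(k, P(5)) - 1*(-17292) = 25 - 1*(-17292) = 25 + 17292 = 17317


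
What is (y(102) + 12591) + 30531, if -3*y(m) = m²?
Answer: 39654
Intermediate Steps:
y(m) = -m²/3
(y(102) + 12591) + 30531 = (-⅓*102² + 12591) + 30531 = (-⅓*10404 + 12591) + 30531 = (-3468 + 12591) + 30531 = 9123 + 30531 = 39654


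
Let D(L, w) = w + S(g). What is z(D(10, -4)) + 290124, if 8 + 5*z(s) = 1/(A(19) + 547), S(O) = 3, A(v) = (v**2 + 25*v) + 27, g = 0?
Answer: 2045362921/7050 ≈ 2.9012e+5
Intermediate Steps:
A(v) = 27 + v**2 + 25*v
D(L, w) = 3 + w (D(L, w) = w + 3 = 3 + w)
z(s) = -11279/7050 (z(s) = -8/5 + 1/(5*((27 + 19**2 + 25*19) + 547)) = -8/5 + 1/(5*((27 + 361 + 475) + 547)) = -8/5 + 1/(5*(863 + 547)) = -8/5 + (1/5)/1410 = -8/5 + (1/5)*(1/1410) = -8/5 + 1/7050 = -11279/7050)
z(D(10, -4)) + 290124 = -11279/7050 + 290124 = 2045362921/7050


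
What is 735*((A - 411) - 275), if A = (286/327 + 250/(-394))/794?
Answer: -8596555866605/17049562 ≈ -5.0421e+5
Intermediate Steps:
A = 15467/51148686 (A = (286*(1/327) + 250*(-1/394))*(1/794) = (286/327 - 125/197)*(1/794) = (15467/64419)*(1/794) = 15467/51148686 ≈ 0.00030239)
735*((A - 411) - 275) = 735*((15467/51148686 - 411) - 275) = 735*(-21022094479/51148686 - 275) = 735*(-35087983129/51148686) = -8596555866605/17049562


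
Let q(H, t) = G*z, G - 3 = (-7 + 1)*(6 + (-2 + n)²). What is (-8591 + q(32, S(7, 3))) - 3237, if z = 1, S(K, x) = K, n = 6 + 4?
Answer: -12245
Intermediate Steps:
n = 10
G = -417 (G = 3 + (-7 + 1)*(6 + (-2 + 10)²) = 3 - 6*(6 + 8²) = 3 - 6*(6 + 64) = 3 - 6*70 = 3 - 420 = -417)
q(H, t) = -417 (q(H, t) = -417*1 = -417)
(-8591 + q(32, S(7, 3))) - 3237 = (-8591 - 417) - 3237 = -9008 - 3237 = -12245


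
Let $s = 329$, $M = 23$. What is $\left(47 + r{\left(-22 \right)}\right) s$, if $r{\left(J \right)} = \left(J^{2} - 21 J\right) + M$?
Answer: $334264$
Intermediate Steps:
$r{\left(J \right)} = 23 + J^{2} - 21 J$ ($r{\left(J \right)} = \left(J^{2} - 21 J\right) + 23 = 23 + J^{2} - 21 J$)
$\left(47 + r{\left(-22 \right)}\right) s = \left(47 + \left(23 + \left(-22\right)^{2} - -462\right)\right) 329 = \left(47 + \left(23 + 484 + 462\right)\right) 329 = \left(47 + 969\right) 329 = 1016 \cdot 329 = 334264$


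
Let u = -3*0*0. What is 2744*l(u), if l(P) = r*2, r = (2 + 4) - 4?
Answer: 10976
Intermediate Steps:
u = 0 (u = 0*0 = 0)
r = 2 (r = 6 - 4 = 2)
l(P) = 4 (l(P) = 2*2 = 4)
2744*l(u) = 2744*4 = 10976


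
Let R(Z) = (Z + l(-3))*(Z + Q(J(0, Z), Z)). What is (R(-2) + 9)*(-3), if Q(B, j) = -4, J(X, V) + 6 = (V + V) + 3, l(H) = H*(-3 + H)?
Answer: 261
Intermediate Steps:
J(X, V) = -3 + 2*V (J(X, V) = -6 + ((V + V) + 3) = -6 + (2*V + 3) = -6 + (3 + 2*V) = -3 + 2*V)
R(Z) = (-4 + Z)*(18 + Z) (R(Z) = (Z - 3*(-3 - 3))*(Z - 4) = (Z - 3*(-6))*(-4 + Z) = (Z + 18)*(-4 + Z) = (18 + Z)*(-4 + Z) = (-4 + Z)*(18 + Z))
(R(-2) + 9)*(-3) = ((-72 + (-2)² + 14*(-2)) + 9)*(-3) = ((-72 + 4 - 28) + 9)*(-3) = (-96 + 9)*(-3) = -87*(-3) = 261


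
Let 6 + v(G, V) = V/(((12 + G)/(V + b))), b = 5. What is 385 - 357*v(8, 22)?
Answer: -80759/10 ≈ -8075.9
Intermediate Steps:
v(G, V) = -6 + V*(5 + V)/(12 + G) (v(G, V) = -6 + V/(((12 + G)/(V + 5))) = -6 + V/(((12 + G)/(5 + V))) = -6 + V*((5 + V)/(12 + G)) = -6 + V*(5 + V)/(12 + G))
385 - 357*v(8, 22) = 385 - 357*(-72 + 22² - 6*8 + 5*22)/(12 + 8) = 385 - 357*(-72 + 484 - 48 + 110)/20 = 385 - 357*474/20 = 385 - 357*237/10 = 385 - 84609/10 = -80759/10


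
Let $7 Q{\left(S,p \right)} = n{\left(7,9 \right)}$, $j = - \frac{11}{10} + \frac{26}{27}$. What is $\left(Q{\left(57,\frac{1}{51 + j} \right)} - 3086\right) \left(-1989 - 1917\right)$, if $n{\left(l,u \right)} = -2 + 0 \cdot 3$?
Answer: $12055032$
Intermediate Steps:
$j = - \frac{37}{270}$ ($j = \left(-11\right) \frac{1}{10} + 26 \cdot \frac{1}{27} = - \frac{11}{10} + \frac{26}{27} = - \frac{37}{270} \approx -0.13704$)
$n{\left(l,u \right)} = -2$ ($n{\left(l,u \right)} = -2 + 0 = -2$)
$Q{\left(S,p \right)} = - \frac{2}{7}$ ($Q{\left(S,p \right)} = \frac{1}{7} \left(-2\right) = - \frac{2}{7}$)
$\left(Q{\left(57,\frac{1}{51 + j} \right)} - 3086\right) \left(-1989 - 1917\right) = \left(- \frac{2}{7} - 3086\right) \left(-1989 - 1917\right) = \left(- \frac{21604}{7}\right) \left(-3906\right) = 12055032$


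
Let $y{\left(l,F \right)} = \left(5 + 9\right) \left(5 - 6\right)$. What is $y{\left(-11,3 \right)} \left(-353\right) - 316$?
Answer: $4626$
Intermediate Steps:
$y{\left(l,F \right)} = -14$ ($y{\left(l,F \right)} = 14 \left(5 - 6\right) = 14 \left(-1\right) = -14$)
$y{\left(-11,3 \right)} \left(-353\right) - 316 = \left(-14\right) \left(-353\right) - 316 = 4942 - 316 = 4626$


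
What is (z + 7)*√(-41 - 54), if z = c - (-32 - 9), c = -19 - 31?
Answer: -2*I*√95 ≈ -19.494*I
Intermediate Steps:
c = -50
z = -9 (z = -50 - (-32 - 9) = -50 - 1*(-41) = -50 + 41 = -9)
(z + 7)*√(-41 - 54) = (-9 + 7)*√(-41 - 54) = -2*I*√95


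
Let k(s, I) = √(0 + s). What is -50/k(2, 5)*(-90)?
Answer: 2250*√2 ≈ 3182.0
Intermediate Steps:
k(s, I) = √s
-50/k(2, 5)*(-90) = -50*√2/2*(-90) = -25*√2*(-90) = 2250*√2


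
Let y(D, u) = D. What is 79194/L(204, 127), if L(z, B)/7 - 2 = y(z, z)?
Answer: 39597/721 ≈ 54.920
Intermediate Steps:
L(z, B) = 14 + 7*z
79194/L(204, 127) = 79194/(14 + 7*204) = 79194/(14 + 1428) = 79194/1442 = 79194*(1/1442) = 39597/721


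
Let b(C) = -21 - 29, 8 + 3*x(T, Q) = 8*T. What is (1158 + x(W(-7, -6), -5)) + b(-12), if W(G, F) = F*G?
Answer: 3652/3 ≈ 1217.3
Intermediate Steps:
x(T, Q) = -8/3 + 8*T/3 (x(T, Q) = -8/3 + (8*T)/3 = -8/3 + 8*T/3)
b(C) = -50
(1158 + x(W(-7, -6), -5)) + b(-12) = (1158 + (-8/3 + 8*(-6*(-7))/3)) - 50 = (1158 + (-8/3 + (8/3)*42)) - 50 = (1158 + (-8/3 + 112)) - 50 = (1158 + 328/3) - 50 = 3802/3 - 50 = 3652/3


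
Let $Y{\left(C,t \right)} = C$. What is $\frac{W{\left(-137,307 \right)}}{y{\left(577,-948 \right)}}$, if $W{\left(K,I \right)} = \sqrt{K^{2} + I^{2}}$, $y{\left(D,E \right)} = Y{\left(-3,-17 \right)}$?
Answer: $- \frac{\sqrt{113018}}{3} \approx -112.06$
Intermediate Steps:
$y{\left(D,E \right)} = -3$
$W{\left(K,I \right)} = \sqrt{I^{2} + K^{2}}$
$\frac{W{\left(-137,307 \right)}}{y{\left(577,-948 \right)}} = \frac{\sqrt{307^{2} + \left(-137\right)^{2}}}{-3} = \sqrt{94249 + 18769} \left(- \frac{1}{3}\right) = \sqrt{113018} \left(- \frac{1}{3}\right) = - \frac{\sqrt{113018}}{3}$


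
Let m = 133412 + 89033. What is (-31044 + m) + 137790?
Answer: 329191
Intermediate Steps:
m = 222445
(-31044 + m) + 137790 = (-31044 + 222445) + 137790 = 191401 + 137790 = 329191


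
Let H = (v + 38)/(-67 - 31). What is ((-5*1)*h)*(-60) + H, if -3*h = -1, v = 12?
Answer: 4875/49 ≈ 99.490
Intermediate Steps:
h = ⅓ (h = -⅓*(-1) = ⅓ ≈ 0.33333)
H = -25/49 (H = (12 + 38)/(-67 - 31) = 50/(-98) = 50*(-1/98) = -25/49 ≈ -0.51020)
((-5*1)*h)*(-60) + H = (-5*1*(⅓))*(-60) - 25/49 = -5*⅓*(-60) - 25/49 = -5/3*(-60) - 25/49 = 100 - 25/49 = 4875/49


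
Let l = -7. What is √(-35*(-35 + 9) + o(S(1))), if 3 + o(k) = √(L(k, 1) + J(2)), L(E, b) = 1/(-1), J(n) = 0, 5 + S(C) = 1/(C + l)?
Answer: √(907 + I) ≈ 30.116 + 0.0166*I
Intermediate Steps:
S(C) = -5 + 1/(-7 + C) (S(C) = -5 + 1/(C - 7) = -5 + 1/(-7 + C))
L(E, b) = -1
o(k) = -3 + I (o(k) = -3 + √(-1 + 0) = -3 + √(-1) = -3 + I)
√(-35*(-35 + 9) + o(S(1))) = √(-35*(-35 + 9) + (-3 + I)) = √(-35*(-26) + (-3 + I)) = √(910 + (-3 + I)) = √(907 + I)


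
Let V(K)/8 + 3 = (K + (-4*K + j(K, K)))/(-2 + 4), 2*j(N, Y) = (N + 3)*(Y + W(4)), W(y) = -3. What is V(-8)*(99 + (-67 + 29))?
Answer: 11102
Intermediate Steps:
j(N, Y) = (-3 + Y)*(3 + N)/2 (j(N, Y) = ((N + 3)*(Y - 3))/2 = ((3 + N)*(-3 + Y))/2 = ((-3 + Y)*(3 + N))/2 = (-3 + Y)*(3 + N)/2)
V(K) = -42 - 12*K + 2*K**2 (V(K) = -24 + 8*((K + (-4*K + (-9/2 - 3*K/2 + 3*K/2 + K*K/2)))/(-2 + 4)) = -24 + 8*((K + (-4*K + (-9/2 - 3*K/2 + 3*K/2 + K**2/2)))/2) = -24 + 8*((K + (-4*K + (-9/2 + K**2/2)))*(1/2)) = -24 + 8*((K + (-9/2 + K**2/2 - 4*K))*(1/2)) = -24 + 8*((-9/2 + K**2/2 - 3*K)*(1/2)) = -24 + 8*(-9/4 - 3*K/2 + K**2/4) = -24 + (-18 - 12*K + 2*K**2) = -42 - 12*K + 2*K**2)
V(-8)*(99 + (-67 + 29)) = (-42 - 12*(-8) + 2*(-8)**2)*(99 + (-67 + 29)) = (-42 + 96 + 2*64)*(99 - 38) = (-42 + 96 + 128)*61 = 182*61 = 11102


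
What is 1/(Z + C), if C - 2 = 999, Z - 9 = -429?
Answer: 1/581 ≈ 0.0017212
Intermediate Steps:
Z = -420 (Z = 9 - 429 = -420)
C = 1001 (C = 2 + 999 = 1001)
1/(Z + C) = 1/(-420 + 1001) = 1/581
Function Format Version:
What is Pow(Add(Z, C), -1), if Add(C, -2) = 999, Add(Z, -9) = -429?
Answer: Rational(1, 581) ≈ 0.0017212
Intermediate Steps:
Z = -420 (Z = Add(9, -429) = -420)
C = 1001 (C = Add(2, 999) = 1001)
Pow(Add(Z, C), -1) = Pow(Add(-420, 1001), -1) = Pow(581, -1) = Rational(1, 581)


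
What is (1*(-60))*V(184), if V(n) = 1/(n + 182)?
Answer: -10/61 ≈ -0.16393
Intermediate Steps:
V(n) = 1/(182 + n)
(1*(-60))*V(184) = (1*(-60))/(182 + 184) = -60/366 = -60*1/366 = -10/61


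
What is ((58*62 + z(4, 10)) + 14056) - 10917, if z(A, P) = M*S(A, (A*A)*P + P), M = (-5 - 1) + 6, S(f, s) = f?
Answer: 6735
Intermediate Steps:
M = 0 (M = -6 + 6 = 0)
z(A, P) = 0 (z(A, P) = 0*A = 0)
((58*62 + z(4, 10)) + 14056) - 10917 = ((58*62 + 0) + 14056) - 10917 = ((3596 + 0) + 14056) - 10917 = (3596 + 14056) - 10917 = 17652 - 10917 = 6735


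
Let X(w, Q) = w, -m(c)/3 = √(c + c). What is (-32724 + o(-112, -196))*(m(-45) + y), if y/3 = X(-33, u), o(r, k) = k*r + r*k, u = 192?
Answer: -1106820 - 100620*I*√10 ≈ -1.1068e+6 - 3.1819e+5*I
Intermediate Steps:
o(r, k) = 2*k*r (o(r, k) = k*r + k*r = 2*k*r)
m(c) = -3*√2*√c (m(c) = -3*√(c + c) = -3*√2*√c)
y = -99 (y = 3*(-33) = -99)
(-32724 + o(-112, -196))*(m(-45) + y) = (-32724 + 2*(-196)*(-112))*(-3*√2*√(-45) - 99) = (-32724 + 43904)*(-3*√2*3*I*√5 - 99) = 11180*(-9*I*√10 - 99) = 11180*(-99 - 9*I*√10) = -1106820 - 100620*I*√10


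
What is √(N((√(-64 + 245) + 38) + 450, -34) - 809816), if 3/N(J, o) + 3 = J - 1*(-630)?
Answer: √(-902944837 - 809816*√181)/√(1115 + √181) ≈ 899.9*I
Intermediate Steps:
N(J, o) = 3/(627 + J) (N(J, o) = 3/(-3 + (J - 1*(-630))) = 3/(-3 + (J + 630)) = 3/(-3 + (630 + J)) = 3/(627 + J))
√(N((√(-64 + 245) + 38) + 450, -34) - 809816) = √(3/(627 + ((√(-64 + 245) + 38) + 450)) - 809816) = √(3/(627 + ((√181 + 38) + 450)) - 809816) = √(3/(627 + ((38 + √181) + 450)) - 809816) = √(3/(627 + (488 + √181)) - 809816) = √(3/(1115 + √181) - 809816) = √(-809816 + 3/(1115 + √181))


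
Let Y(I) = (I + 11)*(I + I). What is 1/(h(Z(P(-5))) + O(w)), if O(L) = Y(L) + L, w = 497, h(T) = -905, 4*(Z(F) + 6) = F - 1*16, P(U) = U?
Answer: 1/504544 ≈ 1.9820e-6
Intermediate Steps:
Z(F) = -10 + F/4 (Z(F) = -6 + (F - 1*16)/4 = -6 + (F - 16)/4 = -6 + (-16 + F)/4 = -6 + (-4 + F/4) = -10 + F/4)
Y(I) = 2*I*(11 + I) (Y(I) = (11 + I)*(2*I) = 2*I*(11 + I))
O(L) = L + 2*L*(11 + L) (O(L) = 2*L*(11 + L) + L = L + 2*L*(11 + L))
1/(h(Z(P(-5))) + O(w)) = 1/(-905 + 497*(23 + 2*497)) = 1/(-905 + 497*(23 + 994)) = 1/(-905 + 497*1017) = 1/(-905 + 505449) = 1/504544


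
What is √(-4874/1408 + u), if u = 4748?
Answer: √36741705/88 ≈ 68.881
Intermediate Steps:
√(-4874/1408 + u) = √(-4874/1408 + 4748) = √(-4874*1/1408 + 4748) = √(-2437/704 + 4748) = √(3340155/704) = √36741705/88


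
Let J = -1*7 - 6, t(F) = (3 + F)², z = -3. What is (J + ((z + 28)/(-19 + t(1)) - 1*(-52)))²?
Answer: 8464/9 ≈ 940.44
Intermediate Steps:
J = -13 (J = -7 - 6 = -13)
(J + ((z + 28)/(-19 + t(1)) - 1*(-52)))² = (-13 + ((-3 + 28)/(-19 + (3 + 1)²) - 1*(-52)))² = (-13 + (25/(-19 + 4²) + 52))² = (-13 + (25/(-19 + 16) + 52))² = (-13 + (25/(-3) + 52))² = (-13 + (25*(-⅓) + 52))² = (-13 + (-25/3 + 52))² = (-13 + 131/3)² = (92/3)² = 8464/9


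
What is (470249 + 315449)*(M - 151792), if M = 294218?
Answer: 111903823348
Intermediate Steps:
(470249 + 315449)*(M - 151792) = (470249 + 315449)*(294218 - 151792) = 785698*142426 = 111903823348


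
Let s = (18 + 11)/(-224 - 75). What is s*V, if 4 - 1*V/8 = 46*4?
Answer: 41760/299 ≈ 139.67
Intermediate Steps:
V = -1440 (V = 32 - 368*4 = 32 - 8*184 = 32 - 1472 = -1440)
s = -29/299 (s = 29/(-299) = 29*(-1/299) = -29/299 ≈ -0.096990)
s*V = -29/299*(-1440) = 41760/299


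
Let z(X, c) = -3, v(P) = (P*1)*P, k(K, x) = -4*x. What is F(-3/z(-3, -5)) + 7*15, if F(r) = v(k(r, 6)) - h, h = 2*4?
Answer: 673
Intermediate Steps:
v(P) = P² (v(P) = P*P = P²)
h = 8
F(r) = 568 (F(r) = (-4*6)² - 1*8 = (-24)² - 8 = 576 - 8 = 568)
F(-3/z(-3, -5)) + 7*15 = 568 + 7*15 = 568 + 105 = 673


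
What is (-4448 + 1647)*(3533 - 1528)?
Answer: -5616005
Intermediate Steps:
(-4448 + 1647)*(3533 - 1528) = -2801*2005 = -5616005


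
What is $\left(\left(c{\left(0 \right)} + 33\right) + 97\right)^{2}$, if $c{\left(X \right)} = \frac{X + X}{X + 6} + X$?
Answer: $16900$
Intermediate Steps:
$c{\left(X \right)} = X + \frac{2 X}{6 + X}$ ($c{\left(X \right)} = \frac{2 X}{6 + X} + X = X + \frac{2 X}{6 + X}$)
$\left(\left(c{\left(0 \right)} + 33\right) + 97\right)^{2} = \left(\left(\frac{0 \left(8 + 0\right)}{6 + 0} + 33\right) + 97\right)^{2} = \left(\left(0 \cdot \frac{1}{6} \cdot 8 + 33\right) + 97\right)^{2} = \left(\left(0 + 33\right) + 97\right)^{2} = \left(33 + 97\right)^{2} = 130^{2} = 16900$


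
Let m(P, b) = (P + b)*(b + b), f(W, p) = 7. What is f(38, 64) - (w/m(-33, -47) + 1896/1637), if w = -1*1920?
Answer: 469105/76939 ≈ 6.0971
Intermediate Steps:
w = -1920
m(P, b) = 2*b*(P + b) (m(P, b) = (P + b)*(2*b) = 2*b*(P + b))
f(38, 64) - (w/m(-33, -47) + 1896/1637) = 7 - (-1920*(-1/(94*(-33 - 47))) + 1896/1637) = 7 - (-1920/(2*(-47)*(-80)) + 1896*(1/1637)) = 7 - (-1920/7520 + 1896/1637) = 7 - (-1920*1/7520 + 1896/1637) = 7 - (-12/47 + 1896/1637) = 7 - 1*69468/76939 = 7 - 69468/76939 = 469105/76939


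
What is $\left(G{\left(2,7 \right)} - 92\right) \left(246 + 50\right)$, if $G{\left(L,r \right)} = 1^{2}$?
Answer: $-26936$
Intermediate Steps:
$G{\left(L,r \right)} = 1$
$\left(G{\left(2,7 \right)} - 92\right) \left(246 + 50\right) = \left(1 - 92\right) \left(246 + 50\right) = \left(-91\right) 296 = -26936$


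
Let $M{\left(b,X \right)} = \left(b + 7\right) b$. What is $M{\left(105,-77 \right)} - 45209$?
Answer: $-33449$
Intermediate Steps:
$M{\left(b,X \right)} = b \left(7 + b\right)$ ($M{\left(b,X \right)} = \left(7 + b\right) b = b \left(7 + b\right)$)
$M{\left(105,-77 \right)} - 45209 = 105 \left(7 + 105\right) - 45209 = 105 \cdot 112 - 45209 = 11760 - 45209 = -33449$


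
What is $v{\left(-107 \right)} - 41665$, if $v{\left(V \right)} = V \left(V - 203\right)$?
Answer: $-8495$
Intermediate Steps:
$v{\left(V \right)} = V \left(-203 + V\right)$
$v{\left(-107 \right)} - 41665 = - 107 \left(-203 - 107\right) - 41665 = \left(-107\right) \left(-310\right) - 41665 = 33170 - 41665 = -8495$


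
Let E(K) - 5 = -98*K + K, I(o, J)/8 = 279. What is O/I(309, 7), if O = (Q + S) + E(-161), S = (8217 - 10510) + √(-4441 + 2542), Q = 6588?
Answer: 2213/248 + I*√211/744 ≈ 8.9234 + 0.019524*I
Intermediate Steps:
I(o, J) = 2232 (I(o, J) = 8*279 = 2232)
E(K) = 5 - 97*K (E(K) = 5 + (-98*K + K) = 5 - 97*K)
S = -2293 + 3*I*√211 (S = -2293 + √(-1899) = -2293 + 3*I*√211 ≈ -2293.0 + 43.578*I)
O = 19917 + 3*I*√211 (O = (6588 + (-2293 + 3*I*√211)) + (5 - 97*(-161)) = (4295 + 3*I*√211) + (5 + 15617) = (4295 + 3*I*√211) + 15622 = 19917 + 3*I*√211 ≈ 19917.0 + 43.578*I)
O/I(309, 7) = (19917 + 3*I*√211)/2232 = (19917 + 3*I*√211)*(1/2232) = 2213/248 + I*√211/744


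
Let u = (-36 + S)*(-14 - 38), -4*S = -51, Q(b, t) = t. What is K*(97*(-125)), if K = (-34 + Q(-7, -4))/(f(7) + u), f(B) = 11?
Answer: 46075/122 ≈ 377.66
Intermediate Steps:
S = 51/4 (S = -1/4*(-51) = 51/4 ≈ 12.750)
u = 1209 (u = (-36 + 51/4)*(-14 - 38) = -93/4*(-52) = 1209)
K = -19/610 (K = (-34 - 4)/(11 + 1209) = -38/1220 = -38*1/1220 = -19/610 ≈ -0.031148)
K*(97*(-125)) = -1843*(-125)/610 = -19/610*(-12125) = 46075/122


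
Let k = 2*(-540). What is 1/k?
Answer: -1/1080 ≈ -0.00092593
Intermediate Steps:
k = -1080
1/k = 1/(-1080) = -1/1080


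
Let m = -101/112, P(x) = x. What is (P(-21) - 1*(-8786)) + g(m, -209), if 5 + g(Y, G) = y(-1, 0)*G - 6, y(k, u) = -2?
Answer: 9172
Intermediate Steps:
m = -101/112 (m = -101*1/112 = -101/112 ≈ -0.90179)
g(Y, G) = -11 - 2*G (g(Y, G) = -5 + (-2*G - 6) = -5 + (-6 - 2*G) = -11 - 2*G)
(P(-21) - 1*(-8786)) + g(m, -209) = (-21 - 1*(-8786)) + (-11 - 2*(-209)) = (-21 + 8786) + (-11 + 418) = 8765 + 407 = 9172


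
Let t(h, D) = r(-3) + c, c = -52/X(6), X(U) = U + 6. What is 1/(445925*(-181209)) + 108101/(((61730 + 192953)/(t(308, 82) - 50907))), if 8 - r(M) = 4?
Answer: -444684144074846823233/20579818565280975 ≈ -21608.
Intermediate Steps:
r(M) = 4 (r(M) = 8 - 1*4 = 8 - 4 = 4)
X(U) = 6 + U
c = -13/3 (c = -52/(6 + 6) = -52/12 = -52*1/12 = -13/3 ≈ -4.3333)
t(h, D) = -⅓ (t(h, D) = 4 - 13/3 = -⅓)
1/(445925*(-181209)) + 108101/(((61730 + 192953)/(t(308, 82) - 50907))) = 1/(445925*(-181209)) + 108101/(((61730 + 192953)/(-⅓ - 50907))) = (1/445925)*(-1/181209) + 108101/((254683/(-152722/3))) = -1/80805623325 + 108101/((254683*(-3/152722))) = -1/80805623325 + 108101/(-764049/152722) = -1/80805623325 + 108101*(-152722/764049) = -1/80805623325 - 16509400922/764049 = -444684144074846823233/20579818565280975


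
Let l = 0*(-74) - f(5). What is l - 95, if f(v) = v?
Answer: -100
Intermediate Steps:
l = -5 (l = 0*(-74) - 1*5 = 0 - 5 = -5)
l - 95 = -5 - 95 = -100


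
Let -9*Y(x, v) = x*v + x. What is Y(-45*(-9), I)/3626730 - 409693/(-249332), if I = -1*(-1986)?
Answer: 16261687479/10047331604 ≈ 1.6185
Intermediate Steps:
I = 1986
Y(x, v) = -x/9 - v*x/9 (Y(x, v) = -(x*v + x)/9 = -(v*x + x)/9 = -(x + v*x)/9 = -x/9 - v*x/9)
Y(-45*(-9), I)/3626730 - 409693/(-249332) = -(-45*(-9))*(1 + 1986)/9/3626730 - 409693/(-249332) = -⅑*405*1987*(1/3626730) - 409693*(-1/249332) = -89415*1/3626730 + 409693/249332 = -1987/80594 + 409693/249332 = 16261687479/10047331604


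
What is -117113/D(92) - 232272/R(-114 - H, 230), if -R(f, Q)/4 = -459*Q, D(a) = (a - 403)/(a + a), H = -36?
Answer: 126382661794/1824015 ≈ 69288.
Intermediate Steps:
D(a) = (-403 + a)/(2*a) (D(a) = (-403 + a)/((2*a)) = (-403 + a)*(1/(2*a)) = (-403 + a)/(2*a))
R(f, Q) = 1836*Q (R(f, Q) = -(-1836)*Q = 1836*Q)
-117113/D(92) - 232272/R(-114 - H, 230) = -117113*184/(-403 + 92) - 232272/(1836*230) = -117113/((½)*(1/92)*(-311)) - 232272/422280 = -117113/(-311/184) - 232272*1/422280 = -117113*(-184/311) - 3226/5865 = 21548792/311 - 3226/5865 = 126382661794/1824015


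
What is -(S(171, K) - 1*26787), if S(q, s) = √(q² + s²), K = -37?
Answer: 26787 - √30610 ≈ 26612.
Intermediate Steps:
-(S(171, K) - 1*26787) = -(√(171² + (-37)²) - 1*26787) = -(√(29241 + 1369) - 26787) = -(√30610 - 26787) = -(-26787 + √30610) = 26787 - √30610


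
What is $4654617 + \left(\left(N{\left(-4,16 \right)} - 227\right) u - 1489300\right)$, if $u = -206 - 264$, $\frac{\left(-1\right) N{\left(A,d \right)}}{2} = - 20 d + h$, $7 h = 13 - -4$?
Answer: $\frac{20814429}{7} \approx 2.9735 \cdot 10^{6}$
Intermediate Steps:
$h = \frac{17}{7}$ ($h = \frac{13 - -4}{7} = \frac{13 + 4}{7} = \frac{1}{7} \cdot 17 = \frac{17}{7} \approx 2.4286$)
$N{\left(A,d \right)} = - \frac{34}{7} + 40 d$ ($N{\left(A,d \right)} = - 2 \left(- 20 d + \frac{17}{7}\right) = - 2 \left(\frac{17}{7} - 20 d\right) = - \frac{34}{7} + 40 d$)
$u = -470$ ($u = -206 - 264 = -470$)
$4654617 + \left(\left(N{\left(-4,16 \right)} - 227\right) u - 1489300\right) = 4654617 - \left(1489300 - \left(\left(- \frac{34}{7} + 40 \cdot 16\right) - 227\right) \left(-470\right)\right) = 4654617 - \left(1489300 - \left(\left(- \frac{34}{7} + 640\right) - 227\right) \left(-470\right)\right) = 4654617 - \left(1489300 - \left(\frac{4446}{7} - 227\right) \left(-470\right)\right) = 4654617 + \left(\frac{2857}{7} \left(-470\right) - 1489300\right) = 4654617 - \frac{11767890}{7} = \frac{20814429}{7}$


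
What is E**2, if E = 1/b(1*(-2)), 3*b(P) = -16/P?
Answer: 9/64 ≈ 0.14063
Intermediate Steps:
b(P) = -16/(3*P) (b(P) = (-16/P)/3 = -16/(3*P))
E = 3/8 (E = 1/(-16/(3*(1*(-2)))) = 1/(-16/3/(-2)) = 1/(-16/3*(-1/2)) = 1/(8/3) = 3/8 ≈ 0.37500)
E**2 = (3/8)**2 = 9/64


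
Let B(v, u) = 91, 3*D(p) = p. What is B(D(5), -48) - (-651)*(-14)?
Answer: -9023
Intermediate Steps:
D(p) = p/3
B(D(5), -48) - (-651)*(-14) = 91 - (-651)*(-14) = 91 - 1*9114 = 91 - 9114 = -9023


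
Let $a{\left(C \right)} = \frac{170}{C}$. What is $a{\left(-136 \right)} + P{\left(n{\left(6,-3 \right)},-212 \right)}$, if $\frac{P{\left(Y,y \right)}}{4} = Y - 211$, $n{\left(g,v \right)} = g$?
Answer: $- \frac{3285}{4} \approx -821.25$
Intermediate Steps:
$P{\left(Y,y \right)} = -844 + 4 Y$ ($P{\left(Y,y \right)} = 4 \left(Y - 211\right) = 4 \left(-211 + Y\right) = -844 + 4 Y$)
$a{\left(-136 \right)} + P{\left(n{\left(6,-3 \right)},-212 \right)} = \frac{170}{-136} + \left(-844 + 4 \cdot 6\right) = 170 \left(- \frac{1}{136}\right) + \left(-844 + 24\right) = - \frac{5}{4} - 820 = - \frac{3285}{4}$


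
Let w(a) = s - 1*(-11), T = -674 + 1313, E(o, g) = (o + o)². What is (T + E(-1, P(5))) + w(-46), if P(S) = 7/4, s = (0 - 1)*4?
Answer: 650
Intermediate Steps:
s = -4 (s = -1*4 = -4)
P(S) = 7/4 (P(S) = 7*(¼) = 7/4)
E(o, g) = 4*o² (E(o, g) = (2*o)² = 4*o²)
T = 639
w(a) = 7 (w(a) = -4 - 1*(-11) = -4 + 11 = 7)
(T + E(-1, P(5))) + w(-46) = (639 + 4*(-1)²) + 7 = (639 + 4*1) + 7 = (639 + 4) + 7 = 643 + 7 = 650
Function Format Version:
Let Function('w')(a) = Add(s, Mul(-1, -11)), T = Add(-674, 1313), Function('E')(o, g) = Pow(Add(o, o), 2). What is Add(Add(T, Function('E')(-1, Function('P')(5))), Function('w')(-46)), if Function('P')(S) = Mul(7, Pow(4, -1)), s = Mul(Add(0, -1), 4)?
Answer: 650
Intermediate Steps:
s = -4 (s = Mul(-1, 4) = -4)
Function('P')(S) = Rational(7, 4) (Function('P')(S) = Mul(7, Rational(1, 4)) = Rational(7, 4))
Function('E')(o, g) = Mul(4, Pow(o, 2)) (Function('E')(o, g) = Pow(Mul(2, o), 2) = Mul(4, Pow(o, 2)))
T = 639
Function('w')(a) = 7 (Function('w')(a) = Add(-4, Mul(-1, -11)) = Add(-4, 11) = 7)
Add(Add(T, Function('E')(-1, Function('P')(5))), Function('w')(-46)) = Add(Add(639, Mul(4, Pow(-1, 2))), 7) = Add(Add(639, Mul(4, 1)), 7) = Add(Add(639, 4), 7) = Add(643, 7) = 650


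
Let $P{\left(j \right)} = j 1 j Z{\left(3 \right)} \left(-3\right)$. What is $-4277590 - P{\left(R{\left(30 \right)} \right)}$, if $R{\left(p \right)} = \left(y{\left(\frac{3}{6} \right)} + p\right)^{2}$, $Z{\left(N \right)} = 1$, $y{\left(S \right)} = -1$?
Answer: $-2155747$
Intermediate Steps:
$R{\left(p \right)} = \left(-1 + p\right)^{2}$
$P{\left(j \right)} = - 3 j^{2}$ ($P{\left(j \right)} = j 1 j 1 \left(-3\right) = j j 1 \left(-3\right) = j^{2} \cdot 1 \left(-3\right) = j^{2} \left(-3\right) = - 3 j^{2}$)
$-4277590 - P{\left(R{\left(30 \right)} \right)} = -4277590 - - 3 \left(\left(-1 + 30\right)^{2}\right)^{2} = -4277590 - - 3 \left(29^{2}\right)^{2} = -4277590 - - 3 \cdot 841^{2} = -4277590 - \left(-3\right) 707281 = -4277590 - -2121843 = -4277590 + 2121843 = -2155747$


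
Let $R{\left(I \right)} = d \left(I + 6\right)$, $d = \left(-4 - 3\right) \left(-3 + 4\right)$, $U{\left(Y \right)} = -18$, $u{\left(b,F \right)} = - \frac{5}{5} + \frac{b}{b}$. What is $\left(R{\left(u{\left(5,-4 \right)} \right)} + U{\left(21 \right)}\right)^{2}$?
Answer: $3600$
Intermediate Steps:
$u{\left(b,F \right)} = 0$ ($u{\left(b,F \right)} = \left(-5\right) \frac{1}{5} + 1 = -1 + 1 = 0$)
$d = -7$ ($d = \left(-7\right) 1 = -7$)
$R{\left(I \right)} = -42 - 7 I$ ($R{\left(I \right)} = - 7 \left(I + 6\right) = - 7 \left(6 + I\right) = -42 - 7 I$)
$\left(R{\left(u{\left(5,-4 \right)} \right)} + U{\left(21 \right)}\right)^{2} = \left(\left(-42 - 0\right) - 18\right)^{2} = \left(\left(-42 + 0\right) - 18\right)^{2} = \left(-42 - 18\right)^{2} = \left(-60\right)^{2} = 3600$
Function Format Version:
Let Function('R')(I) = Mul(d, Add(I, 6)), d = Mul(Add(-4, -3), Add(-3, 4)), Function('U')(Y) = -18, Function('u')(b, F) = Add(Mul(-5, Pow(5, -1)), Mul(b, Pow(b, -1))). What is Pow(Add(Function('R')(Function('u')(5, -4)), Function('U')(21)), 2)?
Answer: 3600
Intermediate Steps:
Function('u')(b, F) = 0 (Function('u')(b, F) = Add(Mul(-5, Rational(1, 5)), 1) = Add(-1, 1) = 0)
d = -7 (d = Mul(-7, 1) = -7)
Function('R')(I) = Add(-42, Mul(-7, I)) (Function('R')(I) = Mul(-7, Add(I, 6)) = Mul(-7, Add(6, I)) = Add(-42, Mul(-7, I)))
Pow(Add(Function('R')(Function('u')(5, -4)), Function('U')(21)), 2) = Pow(Add(Add(-42, Mul(-7, 0)), -18), 2) = Pow(Add(Add(-42, 0), -18), 2) = Pow(Add(-42, -18), 2) = Pow(-60, 2) = 3600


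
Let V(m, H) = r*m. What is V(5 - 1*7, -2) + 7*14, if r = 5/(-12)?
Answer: 593/6 ≈ 98.833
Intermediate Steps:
r = -5/12 (r = 5*(-1/12) = -5/12 ≈ -0.41667)
V(m, H) = -5*m/12
V(5 - 1*7, -2) + 7*14 = -5*(5 - 1*7)/12 + 7*14 = -5*(5 - 7)/12 + 98 = -5/12*(-2) + 98 = ⅚ + 98 = 593/6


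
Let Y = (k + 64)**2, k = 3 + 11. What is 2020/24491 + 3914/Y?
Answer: 54073727/74501622 ≈ 0.72581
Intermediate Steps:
k = 14
Y = 6084 (Y = (14 + 64)**2 = 78**2 = 6084)
2020/24491 + 3914/Y = 2020/24491 + 3914/6084 = 2020*(1/24491) + 3914*(1/6084) = 2020/24491 + 1957/3042 = 54073727/74501622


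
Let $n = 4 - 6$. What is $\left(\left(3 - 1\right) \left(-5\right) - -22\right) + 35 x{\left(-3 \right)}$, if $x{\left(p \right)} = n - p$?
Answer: $47$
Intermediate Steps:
$n = -2$
$x{\left(p \right)} = -2 - p$
$\left(\left(3 - 1\right) \left(-5\right) - -22\right) + 35 x{\left(-3 \right)} = \left(\left(3 - 1\right) \left(-5\right) - -22\right) + 35 \left(-2 - -3\right) = \left(2 \left(-5\right) + 22\right) + 35 \left(-2 + 3\right) = \left(-10 + 22\right) + 35 \cdot 1 = 12 + 35 = 47$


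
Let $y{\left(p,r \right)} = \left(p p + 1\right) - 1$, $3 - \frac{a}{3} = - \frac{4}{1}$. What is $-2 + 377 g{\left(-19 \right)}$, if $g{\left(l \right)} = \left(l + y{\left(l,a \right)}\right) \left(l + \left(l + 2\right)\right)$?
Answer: $-4641626$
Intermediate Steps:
$a = 21$ ($a = 9 - 3 \left(- \frac{4}{1}\right) = 9 - 3 \left(\left(-4\right) 1\right) = 9 - -12 = 9 + 12 = 21$)
$y{\left(p,r \right)} = p^{2}$ ($y{\left(p,r \right)} = \left(p^{2} + 1\right) - 1 = \left(1 + p^{2}\right) - 1 = p^{2}$)
$g{\left(l \right)} = \left(2 + 2 l\right) \left(l + l^{2}\right)$ ($g{\left(l \right)} = \left(l + l^{2}\right) \left(l + \left(l + 2\right)\right) = \left(l + l^{2}\right) \left(l + \left(2 + l\right)\right) = \left(l + l^{2}\right) \left(2 + 2 l\right) = \left(2 + 2 l\right) \left(l + l^{2}\right)$)
$-2 + 377 g{\left(-19 \right)} = -2 + 377 \cdot 2 \left(-19\right) \left(1 + \left(-19\right)^{2} + 2 \left(-19\right)\right) = -2 + 377 \cdot 2 \left(-19\right) \left(1 + 361 - 38\right) = -2 + 377 \cdot 2 \left(-19\right) 324 = -2 + 377 \left(-12312\right) = -2 - 4641624 = -4641626$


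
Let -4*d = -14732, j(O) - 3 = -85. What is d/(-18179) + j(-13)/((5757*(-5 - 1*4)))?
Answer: -189336601/941908527 ≈ -0.20101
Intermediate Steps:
j(O) = -82 (j(O) = 3 - 85 = -82)
d = 3683 (d = -¼*(-14732) = 3683)
d/(-18179) + j(-13)/((5757*(-5 - 1*4))) = 3683/(-18179) - 82*1/(5757*(-5 - 1*4)) = 3683*(-1/18179) - 82*1/(5757*(-5 - 4)) = -3683/18179 - 82/(5757*(-9)) = -3683/18179 - 82/(-51813) = -3683/18179 - 82*(-1/51813) = -3683/18179 + 82/51813 = -189336601/941908527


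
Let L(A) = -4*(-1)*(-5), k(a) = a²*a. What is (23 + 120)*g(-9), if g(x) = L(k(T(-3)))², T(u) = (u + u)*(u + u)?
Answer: 57200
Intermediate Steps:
T(u) = 4*u² (T(u) = (2*u)*(2*u) = 4*u²)
k(a) = a³
L(A) = -20 (L(A) = 4*(-5) = -20)
g(x) = 400 (g(x) = (-20)² = 400)
(23 + 120)*g(-9) = (23 + 120)*400 = 143*400 = 57200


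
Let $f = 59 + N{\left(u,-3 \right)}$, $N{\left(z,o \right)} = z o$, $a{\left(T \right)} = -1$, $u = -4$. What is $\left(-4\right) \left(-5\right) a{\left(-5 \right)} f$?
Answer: $-1420$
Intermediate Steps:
$N{\left(z,o \right)} = o z$
$f = 71$ ($f = 59 - -12 = 59 + 12 = 71$)
$\left(-4\right) \left(-5\right) a{\left(-5 \right)} f = \left(-4\right) \left(-5\right) \left(-1\right) 71 = 20 \left(-1\right) 71 = \left(-20\right) 71 = -1420$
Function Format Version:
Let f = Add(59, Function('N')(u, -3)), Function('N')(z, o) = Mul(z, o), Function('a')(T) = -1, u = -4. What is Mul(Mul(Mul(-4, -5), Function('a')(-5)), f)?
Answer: -1420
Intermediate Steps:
Function('N')(z, o) = Mul(o, z)
f = 71 (f = Add(59, Mul(-3, -4)) = Add(59, 12) = 71)
Mul(Mul(Mul(-4, -5), Function('a')(-5)), f) = Mul(Mul(Mul(-4, -5), -1), 71) = Mul(Mul(20, -1), 71) = Mul(-20, 71) = -1420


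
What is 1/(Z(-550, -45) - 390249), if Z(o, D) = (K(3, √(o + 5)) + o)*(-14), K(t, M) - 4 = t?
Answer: -1/382647 ≈ -2.6134e-6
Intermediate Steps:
K(t, M) = 4 + t
Z(o, D) = -98 - 14*o (Z(o, D) = ((4 + 3) + o)*(-14) = (7 + o)*(-14) = -98 - 14*o)
1/(Z(-550, -45) - 390249) = 1/((-98 - 14*(-550)) - 390249) = 1/((-98 + 7700) - 390249) = 1/(7602 - 390249) = 1/(-382647) = -1/382647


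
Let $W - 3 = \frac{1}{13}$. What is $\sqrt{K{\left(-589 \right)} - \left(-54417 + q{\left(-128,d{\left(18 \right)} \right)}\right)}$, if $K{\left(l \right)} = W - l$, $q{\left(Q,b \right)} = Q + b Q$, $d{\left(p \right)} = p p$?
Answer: $\frac{\sqrt{16326934}}{13} \approx 310.82$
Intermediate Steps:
$d{\left(p \right)} = p^{2}$
$W = \frac{40}{13}$ ($W = 3 + \frac{1}{13} = \frac{40}{13} \approx 3.0769$)
$q{\left(Q,b \right)} = Q + Q b$
$K{\left(l \right)} = \frac{40}{13} - l$
$\sqrt{K{\left(-589 \right)} - \left(-54417 + q{\left(-128,d{\left(18 \right)} \right)}\right)} = \sqrt{\left(\frac{40}{13} - -589\right) + \left(54417 - - 128 \left(1 + 18^{2}\right)\right)} = \sqrt{\left(\frac{40}{13} + 589\right) + \left(54417 - - 128 \left(1 + 324\right)\right)} = \sqrt{\frac{7697}{13} + \left(54417 - \left(-128\right) 325\right)} = \sqrt{\frac{7697}{13} + \left(54417 - -41600\right)} = \sqrt{\frac{7697}{13} + \left(54417 + 41600\right)} = \sqrt{\frac{7697}{13} + 96017} = \sqrt{\frac{1255918}{13}} = \frac{\sqrt{16326934}}{13}$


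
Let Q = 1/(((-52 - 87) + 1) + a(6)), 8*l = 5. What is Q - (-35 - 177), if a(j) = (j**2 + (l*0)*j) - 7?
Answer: 23107/109 ≈ 211.99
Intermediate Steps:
l = 5/8 (l = (1/8)*5 = 5/8 ≈ 0.62500)
a(j) = -7 + j**2 (a(j) = (j**2 + ((5/8)*0)*j) - 7 = (j**2 + 0*j) - 7 = (j**2 + 0) - 7 = j**2 - 7 = -7 + j**2)
Q = -1/109 (Q = 1/(((-52 - 87) + 1) + (-7 + 6**2)) = 1/((-139 + 1) + (-7 + 36)) = 1/(-138 + 29) = 1/(-109) = -1/109 ≈ -0.0091743)
Q - (-35 - 177) = -1/109 - (-35 - 177) = -1/109 - 1*(-212) = -1/109 + 212 = 23107/109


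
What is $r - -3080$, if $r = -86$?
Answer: $2994$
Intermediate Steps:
$r - -3080 = -86 - -3080 = -86 + 3080 = 2994$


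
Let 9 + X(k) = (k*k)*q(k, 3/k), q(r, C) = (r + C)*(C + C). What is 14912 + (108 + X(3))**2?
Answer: 44153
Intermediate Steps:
q(r, C) = 2*C*(C + r) (q(r, C) = (C + r)*(2*C) = 2*C*(C + r))
X(k) = -9 + 6*k*(k + 3/k) (X(k) = -9 + (k*k)*(2*(3/k)*(3/k + k)) = -9 + k**2*(2*(3/k)*(k + 3/k)) = -9 + k**2*(6*(k + 3/k)/k) = -9 + 6*k*(k + 3/k))
14912 + (108 + X(3))**2 = 14912 + (108 + (9 + 6*3**2))**2 = 14912 + (108 + (9 + 6*9))**2 = 14912 + (108 + (9 + 54))**2 = 14912 + (108 + 63)**2 = 14912 + 171**2 = 14912 + 29241 = 44153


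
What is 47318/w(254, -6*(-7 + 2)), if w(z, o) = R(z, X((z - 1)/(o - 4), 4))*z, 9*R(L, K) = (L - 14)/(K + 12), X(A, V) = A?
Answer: 8020401/52832 ≈ 151.81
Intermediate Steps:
R(L, K) = (-14 + L)/(9*(12 + K)) (R(L, K) = ((L - 14)/(K + 12))/9 = ((-14 + L)/(12 + K))/9 = (-14 + L)/(9*(12 + K)))
w(z, o) = z*(-14 + z)/(9*(12 + (-1 + z)/(-4 + o))) (w(z, o) = ((-14 + z)/(9*(12 + (z - 1)/(o - 4))))*z = ((-14 + z)/(9*(12 + (-1 + z)/(-4 + o))))*z = z*(-14 + z)/(9*(12 + (-1 + z)/(-4 + o))))
47318/w(254, -6*(-7 + 2)) = 47318/(((⅑)*254*(-14 + 254)*(-4 - 6*(-7 + 2))/(-49 + 254 + 12*(-6*(-7 + 2))))) = 47318/(((⅑)*254*240*(-4 - 6*(-5))/(-49 + 254 + 12*(-6*(-5))))) = 47318/(((⅑)*254*240*(-4 + 30)/(-49 + 254 + 12*30))) = 47318/(((⅑)*254*240*26/(-49 + 254 + 360))) = 47318/(((⅑)*254*240*26/565)) = 47318/(((⅑)*254*(1/565)*240*26)) = 47318/(105664/339) = 47318*(339/105664) = 8020401/52832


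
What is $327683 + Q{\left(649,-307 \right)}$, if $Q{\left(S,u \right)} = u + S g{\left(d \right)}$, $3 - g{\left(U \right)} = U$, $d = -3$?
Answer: $331270$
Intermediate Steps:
$g{\left(U \right)} = 3 - U$
$Q{\left(S,u \right)} = u + 6 S$ ($Q{\left(S,u \right)} = u + S \left(3 - -3\right) = u + S \left(3 + 3\right) = u + S 6 = u + 6 S$)
$327683 + Q{\left(649,-307 \right)} = 327683 + \left(-307 + 6 \cdot 649\right) = 327683 + \left(-307 + 3894\right) = 327683 + 3587 = 331270$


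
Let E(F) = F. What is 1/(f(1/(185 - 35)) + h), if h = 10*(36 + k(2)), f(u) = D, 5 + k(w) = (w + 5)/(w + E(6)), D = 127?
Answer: 4/1783 ≈ 0.0022434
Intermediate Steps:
k(w) = -5 + (5 + w)/(6 + w) (k(w) = -5 + (w + 5)/(w + 6) = -5 + (5 + w)/(6 + w))
f(u) = 127
h = 1275/4 (h = 10*(36 + (-25 - 4*2)/(6 + 2)) = 10*(36 + (-25 - 8)/8) = 10*(36 + (⅛)*(-33)) = 10*(36 - 33/8) = 10*(255/8) = 1275/4 ≈ 318.75)
1/(f(1/(185 - 35)) + h) = 1/(127 + 1275/4) = 1/(1783/4) = 4/1783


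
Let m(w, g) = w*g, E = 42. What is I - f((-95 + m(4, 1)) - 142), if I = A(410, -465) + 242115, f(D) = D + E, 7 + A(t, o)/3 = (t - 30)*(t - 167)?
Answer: 519305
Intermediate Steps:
m(w, g) = g*w
A(t, o) = -21 + 3*(-167 + t)*(-30 + t) (A(t, o) = -21 + 3*((t - 30)*(t - 167)) = -21 + 3*((-30 + t)*(-167 + t)) = -21 + 3*((-167 + t)*(-30 + t)) = -21 + 3*(-167 + t)*(-30 + t))
f(D) = 42 + D (f(D) = D + 42 = 42 + D)
I = 519114 (I = (15009 - 591*410 + 3*410²) + 242115 = (15009 - 242310 + 3*168100) + 242115 = (15009 - 242310 + 504300) + 242115 = 276999 + 242115 = 519114)
I - f((-95 + m(4, 1)) - 142) = 519114 - (42 + ((-95 + 1*4) - 142)) = 519114 - (42 + ((-95 + 4) - 142)) = 519114 - (42 + (-91 - 142)) = 519114 - (42 - 233) = 519114 - 1*(-191) = 519114 + 191 = 519305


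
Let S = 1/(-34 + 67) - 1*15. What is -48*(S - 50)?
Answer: 34304/11 ≈ 3118.5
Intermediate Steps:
S = -494/33 (S = 1/33 - 15 = -494/33 ≈ -14.970)
-48*(S - 50) = -48*(-494/33 - 50) = -48*(-2144/33) = 34304/11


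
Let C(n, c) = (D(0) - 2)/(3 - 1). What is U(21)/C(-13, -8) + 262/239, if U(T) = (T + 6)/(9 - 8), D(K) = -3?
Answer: -11596/1195 ≈ -9.7038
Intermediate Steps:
U(T) = 6 + T (U(T) = (6 + T)/1 = (6 + T)*1 = 6 + T)
C(n, c) = -5/2 (C(n, c) = (-3 - 2)/(3 - 1) = -5/2)
U(21)/C(-13, -8) + 262/239 = (6 + 21)/(-5/2) + 262/239 = 27*(-2/5) + 262*(1/239) = -54/5 + 262/239 = -11596/1195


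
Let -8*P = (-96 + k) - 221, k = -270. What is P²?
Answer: 344569/64 ≈ 5383.9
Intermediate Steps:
P = 587/8 (P = -((-96 - 270) - 221)/8 = -(-366 - 221)/8 = -⅛*(-587) = 587/8 ≈ 73.375)
P² = (587/8)² = 344569/64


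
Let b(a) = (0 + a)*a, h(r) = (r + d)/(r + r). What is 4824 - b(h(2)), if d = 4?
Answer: 19287/4 ≈ 4821.8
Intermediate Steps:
h(r) = (4 + r)/(2*r) (h(r) = (r + 4)/(r + r) = (4 + r)/((2*r)) = (4 + r)*(1/(2*r)) = (4 + r)/(2*r))
b(a) = a**2 (b(a) = a*a = a**2)
4824 - b(h(2)) = 4824 - ((1/2)*(4 + 2)/2)**2 = 4824 - ((1/2)*(1/2)*6)**2 = 4824 - (3/2)**2 = 4824 - 1*9/4 = 4824 - 9/4 = 19287/4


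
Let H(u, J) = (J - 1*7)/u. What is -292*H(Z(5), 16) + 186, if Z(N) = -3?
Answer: 1062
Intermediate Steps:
H(u, J) = (-7 + J)/u (H(u, J) = (J - 7)/u = (-7 + J)/u)
-292*H(Z(5), 16) + 186 = -292*(-7 + 16)/(-3) + 186 = -(-292)*9/3 + 186 = -292*(-3) + 186 = 876 + 186 = 1062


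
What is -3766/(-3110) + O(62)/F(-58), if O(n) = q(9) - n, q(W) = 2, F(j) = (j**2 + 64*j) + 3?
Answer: 49529/35765 ≈ 1.3848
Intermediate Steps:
F(j) = 3 + j**2 + 64*j
O(n) = 2 - n
-3766/(-3110) + O(62)/F(-58) = -3766/(-3110) + (2 - 1*62)/(3 + (-58)**2 + 64*(-58)) = -3766*(-1/3110) + (2 - 62)/(3 + 3364 - 3712) = 1883/1555 - 60/(-345) = 1883/1555 - 60*(-1/345) = 1883/1555 + 4/23 = 49529/35765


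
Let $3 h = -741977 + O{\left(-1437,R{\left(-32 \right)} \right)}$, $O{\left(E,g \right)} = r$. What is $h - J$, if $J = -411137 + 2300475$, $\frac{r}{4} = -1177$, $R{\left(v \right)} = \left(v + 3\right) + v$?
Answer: $-2138233$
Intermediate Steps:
$R{\left(v \right)} = 3 + 2 v$ ($R{\left(v \right)} = \left(3 + v\right) + v = 3 + 2 v$)
$r = -4708$ ($r = 4 \left(-1177\right) = -4708$)
$O{\left(E,g \right)} = -4708$
$J = 1889338$
$h = -248895$ ($h = \frac{-741977 - 4708}{3} = \frac{1}{3} \left(-746685\right) = -248895$)
$h - J = -248895 - 1889338 = -2138233$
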